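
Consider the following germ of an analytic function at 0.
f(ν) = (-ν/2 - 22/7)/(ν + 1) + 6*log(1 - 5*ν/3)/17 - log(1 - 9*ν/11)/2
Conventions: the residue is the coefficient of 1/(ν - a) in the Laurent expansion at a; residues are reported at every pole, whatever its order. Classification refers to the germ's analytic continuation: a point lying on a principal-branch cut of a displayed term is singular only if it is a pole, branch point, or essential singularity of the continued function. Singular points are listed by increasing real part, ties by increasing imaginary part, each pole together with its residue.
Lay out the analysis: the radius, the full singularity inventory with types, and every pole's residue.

Denominator factor (ν + 1): pole of order 1 at -1, modulus 1.
Branch term (-1/2)*log(1 - ν/(11/9)): its argument vanishes at ν = 11/9, a logarithmic branch point, modulus 11/9.
Branch term (6/17)*log(1 - ν/(3/5)): its argument vanishes at ν = 3/5, a logarithmic branch point, modulus 3/5.
The radius of convergence is the smallest modulus among the singular points: 3/5.
The branch terms are analytic at -1 and contribute nothing to the residue; only the rational part matters.
At the order-1 pole -1 set g(ν) = (ν - (-1))*(rational part) = -ν/2 - 22/7.
Simple pole: residue = g(a) at a = -1, which is -37/14.
List the singular points by increasing real part (a conjugate pair: the negative imaginary part first).

Radius of convergence at 0: 3/5.
At -1: a pole of order 1; residue -37/14.
At 3/5: a logarithmic branch point.
At 11/9: a logarithmic branch point.


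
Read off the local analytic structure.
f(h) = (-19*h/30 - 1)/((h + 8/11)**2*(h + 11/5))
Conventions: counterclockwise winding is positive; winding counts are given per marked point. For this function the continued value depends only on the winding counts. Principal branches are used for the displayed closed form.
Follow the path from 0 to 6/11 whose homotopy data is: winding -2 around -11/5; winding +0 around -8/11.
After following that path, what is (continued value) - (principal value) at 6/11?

Continued minus principal equals 0.

The function is rational, hence single-valued: continuing it around any pole returns the same value, so the difference is 0.


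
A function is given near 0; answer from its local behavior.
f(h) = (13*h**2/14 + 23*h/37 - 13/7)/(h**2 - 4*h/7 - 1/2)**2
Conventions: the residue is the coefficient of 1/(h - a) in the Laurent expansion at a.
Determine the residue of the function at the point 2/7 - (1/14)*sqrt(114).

The factor h**2 - 4*h/7 - 1/2 splits as (h - a)(h - a') with a = 2/7 - (1/14)*sqrt(114), a' = 2/7 + (1/14)*sqrt(114). At the order-2 pole a set g(h) = (h - a)^2*f(h) = [13*h**2/14 + 23*h/37 - 13/7] / (h - a')^2.
Order-2 pole: residue = g'(a); g'(2/7 - (1/14)*sqrt(114)) = -(108829/961704)*sqrt(114), so the residue is -(108829/961704)*sqrt(114).

The residue is -(108829/961704)*sqrt(114).


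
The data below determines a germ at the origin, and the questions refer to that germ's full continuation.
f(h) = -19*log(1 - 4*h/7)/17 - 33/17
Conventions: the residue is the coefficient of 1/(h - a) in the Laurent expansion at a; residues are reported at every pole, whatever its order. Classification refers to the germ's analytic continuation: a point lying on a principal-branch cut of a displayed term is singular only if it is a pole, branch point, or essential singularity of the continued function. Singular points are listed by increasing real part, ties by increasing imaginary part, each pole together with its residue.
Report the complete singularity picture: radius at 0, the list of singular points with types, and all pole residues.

Branch term (-19/17)*log(1 - h/(7/4)): its argument vanishes at h = 7/4, a logarithmic branch point, modulus 7/4.
The radius of convergence is the smallest modulus among the singular points: 7/4.

Radius of convergence at 0: 7/4.
At 7/4: a logarithmic branch point.


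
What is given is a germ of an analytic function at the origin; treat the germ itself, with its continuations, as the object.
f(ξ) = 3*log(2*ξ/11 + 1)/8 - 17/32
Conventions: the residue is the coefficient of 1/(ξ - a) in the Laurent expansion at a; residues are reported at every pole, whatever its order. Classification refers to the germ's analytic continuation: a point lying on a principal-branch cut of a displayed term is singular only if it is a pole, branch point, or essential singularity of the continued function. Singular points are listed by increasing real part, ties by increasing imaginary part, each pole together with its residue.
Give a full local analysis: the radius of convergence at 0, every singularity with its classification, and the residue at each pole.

Radius of convergence at 0: 11/2.
At -11/2: a logarithmic branch point.

Branch term (3/8)*log(1 - ξ/(-11/2)): its argument vanishes at ξ = -11/2, a logarithmic branch point, modulus 11/2.
The radius of convergence is the smallest modulus among the singular points: 11/2.


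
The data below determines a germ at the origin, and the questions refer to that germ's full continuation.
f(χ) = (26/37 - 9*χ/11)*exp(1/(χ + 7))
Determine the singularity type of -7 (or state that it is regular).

The exponent 1/(χ - (-7)) has a pole at -7, so exp(1/(χ - (-7))) takes every nonzero value near it: an essential singularity (not a pole of any order).

The point is an essential singularity.


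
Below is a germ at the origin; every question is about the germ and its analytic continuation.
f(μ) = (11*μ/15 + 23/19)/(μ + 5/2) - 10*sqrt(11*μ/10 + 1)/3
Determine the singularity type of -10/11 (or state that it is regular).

The point is an algebraic (square-root) branch point.

The term (-10/3)*sqrt(1 - μ/(-10/11)) has argument 1 - -10/11/(-10/11) = 0 at -10/11: a square-root (algebraic, two-sheeted) branch point; the remaining terms are analytic or single-valued there.


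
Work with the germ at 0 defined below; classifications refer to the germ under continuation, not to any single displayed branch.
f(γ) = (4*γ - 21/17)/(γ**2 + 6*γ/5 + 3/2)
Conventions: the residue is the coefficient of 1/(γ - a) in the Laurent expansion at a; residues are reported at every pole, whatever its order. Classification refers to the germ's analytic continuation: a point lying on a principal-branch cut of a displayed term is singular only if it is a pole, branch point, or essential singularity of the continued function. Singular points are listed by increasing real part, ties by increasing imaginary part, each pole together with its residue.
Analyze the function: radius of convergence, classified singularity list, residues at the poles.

Denominator factor (γ**2 + 6*γ/5 + 3/2): discriminant -114/25, complex-conjugate roots (-3/5) + ((1/10)*sqrt(114))*i and (-3/5) - ((1/10)*sqrt(114))*i; poles of order 1, moduli (1/2)*sqrt(6) and (1/2)*sqrt(6).
The radius of convergence is the smallest modulus among the singular points: (1/2)*sqrt(6).
The factor γ**2 + 6*γ/5 + 3/2 splits as (γ - a)(γ - a') with a = (-3/5) - ((1/10)*sqrt(114))*i, a' = (-3/5) + ((1/10)*sqrt(114))*i. At the order-1 pole a set g(γ) = (γ - a)*f(γ) = [4*γ - 21/17] / (γ - a').
Simple pole: residue = g(a) at a = (-3/5) - ((1/10)*sqrt(114))*i, which is (2) - ((103/646)*sqrt(114))*i.
The factor γ**2 + 6*γ/5 + 3/2 splits as (γ - a)(γ - a') with a = (-3/5) + ((1/10)*sqrt(114))*i, a' = (-3/5) - ((1/10)*sqrt(114))*i. At the order-1 pole a set g(γ) = (γ - a)*f(γ) = [4*γ - 21/17] / (γ - a').
Simple pole: residue = g(a) at a = (-3/5) + ((1/10)*sqrt(114))*i, which is (2) + ((103/646)*sqrt(114))*i.
List the singular points by increasing real part (a conjugate pair: the negative imaginary part first).

Radius of convergence at 0: (1/2)*sqrt(6).
At (-3/5) - ((1/10)*sqrt(114))*i: a pole of order 1; residue (2) - ((103/646)*sqrt(114))*i.
At (-3/5) + ((1/10)*sqrt(114))*i: a pole of order 1; residue (2) + ((103/646)*sqrt(114))*i.


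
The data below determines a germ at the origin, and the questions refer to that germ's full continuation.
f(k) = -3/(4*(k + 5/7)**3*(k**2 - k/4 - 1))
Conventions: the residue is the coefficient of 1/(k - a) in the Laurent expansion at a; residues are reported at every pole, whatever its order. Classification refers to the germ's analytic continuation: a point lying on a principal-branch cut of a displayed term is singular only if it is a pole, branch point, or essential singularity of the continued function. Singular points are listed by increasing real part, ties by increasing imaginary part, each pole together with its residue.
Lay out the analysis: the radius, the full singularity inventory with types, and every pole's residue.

Radius of convergence at 0: 5/7.
At 1/8 - (1/8)*sqrt(65): a pole of order 1; residue -17668959/453962 - (142235583/29507530)*sqrt(65).
At -5/7: a pole of order 3; residue 17668959/226981.
At 1/8 + (1/8)*sqrt(65): a pole of order 1; residue -17668959/453962 + (142235583/29507530)*sqrt(65).

Denominator factor (k + 5/7)^3: pole of order 3 at -5/7, modulus 5/7.
Denominator factor (k**2 - k/4 - 1): discriminant 65/16, real irrational roots 1/8 + (1/8)*sqrt(65) and 1/8 - (1/8)*sqrt(65); poles of order 1, moduli 1/8 + (1/8)*sqrt(65) and -1/8 + (1/8)*sqrt(65).
The radius of convergence is the smallest modulus among the singular points: 5/7.
The factor k**2 - k/4 - 1 splits as (k - a)(k - a') with a = 1/8 - (1/8)*sqrt(65), a' = 1/8 + (1/8)*sqrt(65). At the order-1 pole a set g(k) = (k - a)*f(k) = [-3/(4*(k + 5/7)**3)] / (k - a').
Simple pole: residue = g(a) at a = 1/8 - (1/8)*sqrt(65), which is -17668959/453962 - (142235583/29507530)*sqrt(65).
At the order-3 pole -5/7 set g(k) = (k - (-5/7))^3*f(k) = -3/(4*(k**2 - k/4 - 1)).
Order-3 pole: residue = g''(a)/2; g''(-5/7) = 35337918/226981, so the residue is 17668959/226981.
The factor k**2 - k/4 - 1 splits as (k - a)(k - a') with a = 1/8 + (1/8)*sqrt(65), a' = 1/8 - (1/8)*sqrt(65). At the order-1 pole a set g(k) = (k - a)*f(k) = [-3/(4*(k + 5/7)**3)] / (k - a').
Simple pole: residue = g(a) at a = 1/8 + (1/8)*sqrt(65), which is -17668959/453962 + (142235583/29507530)*sqrt(65).
List the singular points by increasing real part (a conjugate pair: the negative imaginary part first).


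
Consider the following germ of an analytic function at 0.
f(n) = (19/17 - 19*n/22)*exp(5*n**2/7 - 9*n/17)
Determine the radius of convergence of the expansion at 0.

The factor exp(5*n**2/7 - 9*n/17) is entire and contributes no finite singular point.
The polynomial part has no poles.
No finite singular points: the Taylor series at 0 converges everywhere.

The radius of convergence is infinite.


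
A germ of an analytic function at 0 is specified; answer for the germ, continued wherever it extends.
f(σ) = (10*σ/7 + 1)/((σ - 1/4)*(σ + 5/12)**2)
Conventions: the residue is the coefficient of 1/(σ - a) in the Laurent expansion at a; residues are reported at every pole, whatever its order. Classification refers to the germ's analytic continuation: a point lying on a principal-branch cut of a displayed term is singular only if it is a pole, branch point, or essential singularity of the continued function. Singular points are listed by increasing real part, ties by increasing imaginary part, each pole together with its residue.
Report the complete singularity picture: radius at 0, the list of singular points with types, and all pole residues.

Denominator factor (σ - 1/4): pole of order 1 at 1/4, modulus 1/4.
Denominator factor (σ + 5/12)^2: pole of order 2 at -5/12, modulus 5/12.
The radius of convergence is the smallest modulus among the singular points: 1/4.
At the order-2 pole -5/12 set g(σ) = (σ - (-5/12))^2*f(σ) = (10*σ/7 + 1)/(σ - 1/4).
Order-2 pole: residue = g'(a); g'(-5/12) = -171/56, so the residue is -171/56.
At the order-1 pole 1/4 set g(σ) = (σ - (1/4))*f(σ) = (10*σ/7 + 1)/(σ + 5/12)**2.
Simple pole: residue = g(a) at a = 1/4, which is 171/56.
List the singular points by increasing real part (a conjugate pair: the negative imaginary part first).

Radius of convergence at 0: 1/4.
At -5/12: a pole of order 2; residue -171/56.
At 1/4: a pole of order 1; residue 171/56.


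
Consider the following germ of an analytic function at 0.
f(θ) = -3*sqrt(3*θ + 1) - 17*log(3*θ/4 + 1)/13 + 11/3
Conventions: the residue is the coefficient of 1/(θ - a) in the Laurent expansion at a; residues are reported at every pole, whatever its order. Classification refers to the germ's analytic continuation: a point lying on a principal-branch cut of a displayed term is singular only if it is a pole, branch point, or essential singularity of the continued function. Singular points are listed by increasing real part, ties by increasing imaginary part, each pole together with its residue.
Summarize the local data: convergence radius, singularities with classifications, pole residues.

Branch term (-17/13)*log(1 - θ/(-4/3)): its argument vanishes at θ = -4/3, a logarithmic branch point, modulus 4/3.
Branch term (-3)*sqrt(1 - θ/(-1/3)): its argument vanishes at θ = -1/3, a square-root branch point, modulus 1/3.
The radius of convergence is the smallest modulus among the singular points: 1/3.
List the singular points by increasing real part (a conjugate pair: the negative imaginary part first).

Radius of convergence at 0: 1/3.
At -4/3: a logarithmic branch point.
At -1/3: an algebraic (square-root) branch point.


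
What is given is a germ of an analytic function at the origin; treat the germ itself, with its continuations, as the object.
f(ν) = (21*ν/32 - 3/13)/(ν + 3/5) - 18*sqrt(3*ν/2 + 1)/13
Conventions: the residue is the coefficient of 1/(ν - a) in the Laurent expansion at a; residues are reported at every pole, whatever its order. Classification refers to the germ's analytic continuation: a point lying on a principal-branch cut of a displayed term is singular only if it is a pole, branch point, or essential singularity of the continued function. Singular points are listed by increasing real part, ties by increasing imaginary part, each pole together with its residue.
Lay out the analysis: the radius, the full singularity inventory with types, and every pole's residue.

Denominator factor (ν + 3/5): pole of order 1 at -3/5, modulus 3/5.
Branch term (-18/13)*sqrt(1 - ν/(-2/3)): its argument vanishes at ν = -2/3, a square-root branch point, modulus 2/3.
The radius of convergence is the smallest modulus among the singular points: 3/5.
The branch term is analytic at -3/5 and contributes nothing to the residue; only the rational part matters.
At the order-1 pole -3/5 set g(ν) = (ν - (-3/5))*(rational part) = 21*ν/32 - 3/13.
Simple pole: residue = g(a) at a = -3/5, which is -1299/2080.
List the singular points by increasing real part (a conjugate pair: the negative imaginary part first).

Radius of convergence at 0: 3/5.
At -2/3: an algebraic (square-root) branch point.
At -3/5: a pole of order 1; residue -1299/2080.


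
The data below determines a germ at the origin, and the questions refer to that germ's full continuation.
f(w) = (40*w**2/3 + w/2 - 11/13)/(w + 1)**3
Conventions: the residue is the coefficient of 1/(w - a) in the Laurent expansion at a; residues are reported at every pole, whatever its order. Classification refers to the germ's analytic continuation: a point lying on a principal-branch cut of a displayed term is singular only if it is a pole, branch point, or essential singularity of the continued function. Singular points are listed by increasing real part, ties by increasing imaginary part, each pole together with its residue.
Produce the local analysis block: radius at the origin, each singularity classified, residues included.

Radius of convergence at 0: 1.
At -1: a pole of order 3; residue 40/3.

Denominator factor (w + 1)^3: pole of order 3 at -1, modulus 1.
The radius of convergence is the smallest modulus among the singular points: 1.
At the order-3 pole -1 set g(w) = (w - (-1))^3*f(w) = 40*w**2/3 + w/2 - 11/13.
Order-3 pole: residue = g''(a)/2; g''(-1) = 80/3, so the residue is 40/3.


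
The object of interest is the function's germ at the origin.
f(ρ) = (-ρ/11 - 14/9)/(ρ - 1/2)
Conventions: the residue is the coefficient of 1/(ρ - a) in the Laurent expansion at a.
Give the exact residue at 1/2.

At the order-1 pole 1/2 set g(ρ) = (ρ - (1/2))*f(ρ) = -ρ/11 - 14/9.
Simple pole: residue = g(a) at a = 1/2, which is -317/198.

The residue is -317/198.


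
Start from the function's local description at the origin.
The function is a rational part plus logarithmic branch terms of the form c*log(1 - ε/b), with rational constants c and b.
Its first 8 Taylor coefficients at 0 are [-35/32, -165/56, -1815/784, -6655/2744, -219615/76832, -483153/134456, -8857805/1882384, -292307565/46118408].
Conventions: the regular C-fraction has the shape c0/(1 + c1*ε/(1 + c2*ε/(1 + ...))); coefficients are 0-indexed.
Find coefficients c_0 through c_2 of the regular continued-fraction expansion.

The regular C-fraction coefficients are [-35/32, -132/49, 187/98].

Taylor coefficients (read off): a_0 = -35/32, a_1 = -165/56, a_2 = -1815/784.
c0 = a_0 = -35/32. Peel one level at a time: if S = 1 + c*ε/S' with S'(0) = 1, then c is the ε-coefficient of S and S' = c*ε/(S - 1).
S_1 = c0/f = 1 + (-132/49)*ε + (12342/2401)*ε^2 + ...; c1 = -132/49.
S_2 = c1*ε/(S_1 - 1) = 1 + (187/98)*ε + ...; c2 = 187/98.


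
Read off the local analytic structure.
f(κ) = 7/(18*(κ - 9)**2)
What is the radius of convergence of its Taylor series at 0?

The radius of convergence is 9.

Denominator factor (κ - 9)^2: pole of order 2 at 9, modulus 9.
The radius of convergence is the smallest modulus among the singular points: 9.


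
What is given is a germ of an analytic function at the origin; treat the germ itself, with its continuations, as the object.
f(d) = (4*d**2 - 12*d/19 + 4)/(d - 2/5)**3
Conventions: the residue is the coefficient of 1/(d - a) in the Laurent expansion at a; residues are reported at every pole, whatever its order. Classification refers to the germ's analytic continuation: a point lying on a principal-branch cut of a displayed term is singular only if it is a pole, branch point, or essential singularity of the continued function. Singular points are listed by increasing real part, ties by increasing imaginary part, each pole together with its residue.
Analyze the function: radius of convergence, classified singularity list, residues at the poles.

Denominator factor (d - 2/5)^3: pole of order 3 at 2/5, modulus 2/5.
The radius of convergence is the smallest modulus among the singular points: 2/5.
At the order-3 pole 2/5 set g(d) = (d - (2/5))^3*f(d) = 4*d**2 - 12*d/19 + 4.
Order-3 pole: residue = g''(a)/2; g''(2/5) = 8, so the residue is 4.

Radius of convergence at 0: 2/5.
At 2/5: a pole of order 3; residue 4.


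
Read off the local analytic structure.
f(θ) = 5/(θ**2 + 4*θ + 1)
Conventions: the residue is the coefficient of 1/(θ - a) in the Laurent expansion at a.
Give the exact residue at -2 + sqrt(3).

The factor θ**2 + 4*θ + 1 splits as (θ - a)(θ - a') with a = -2 + sqrt(3), a' = -2 - sqrt(3). At the order-1 pole a set g(θ) = (θ - a)*f(θ) = [5] / (θ - a').
Simple pole: residue = g(a) at a = -2 + sqrt(3), which is (5/6)*sqrt(3).

The residue is (5/6)*sqrt(3).


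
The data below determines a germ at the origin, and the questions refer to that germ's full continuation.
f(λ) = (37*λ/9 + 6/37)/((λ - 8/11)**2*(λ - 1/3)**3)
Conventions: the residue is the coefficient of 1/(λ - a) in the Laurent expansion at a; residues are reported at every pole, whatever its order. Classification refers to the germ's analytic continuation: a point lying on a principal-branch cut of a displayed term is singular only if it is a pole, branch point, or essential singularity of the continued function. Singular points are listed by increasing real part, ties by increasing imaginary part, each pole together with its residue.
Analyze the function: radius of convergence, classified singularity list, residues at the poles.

Denominator factor (λ - 1/3)^3: pole of order 3 at 1/3, modulus 1/3.
Denominator factor (λ - 8/11)^2: pole of order 2 at 8/11, modulus 8/11.
The radius of convergence is the smallest modulus among the singular points: 1/3.
At the order-3 pole 1/3 set g(λ) = (λ - (1/3))^3*f(λ) = (37*λ/9 + 6/37)/(λ - 8/11)**2.
Order-3 pole: residue = g''(a)/2; g''(1/3) = 687730362/1056757, so the residue is 343865181/1056757.
At the order-2 pole 8/11 set g(λ) = (λ - (8/11))^2*f(λ) = (37*λ/9 + 6/37)/(λ - 1/3)**3.
Order-2 pole: residue = g'(a); g'(8/11) = -343865181/1056757, so the residue is -343865181/1056757.
List the singular points by increasing real part (a conjugate pair: the negative imaginary part first).

Radius of convergence at 0: 1/3.
At 1/3: a pole of order 3; residue 343865181/1056757.
At 8/11: a pole of order 2; residue -343865181/1056757.


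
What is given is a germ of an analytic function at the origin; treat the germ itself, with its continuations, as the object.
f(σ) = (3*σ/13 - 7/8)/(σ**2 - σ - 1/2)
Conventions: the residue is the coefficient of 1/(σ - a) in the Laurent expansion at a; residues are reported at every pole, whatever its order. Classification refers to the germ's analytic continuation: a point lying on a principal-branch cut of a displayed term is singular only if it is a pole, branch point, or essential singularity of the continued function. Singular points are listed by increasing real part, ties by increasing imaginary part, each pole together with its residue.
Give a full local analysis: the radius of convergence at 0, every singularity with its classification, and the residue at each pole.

Radius of convergence at 0: -1/2 + (1/2)*sqrt(3).
At 1/2 - (1/2)*sqrt(3): a pole of order 1; residue 3/26 + (79/312)*sqrt(3).
At 1/2 + (1/2)*sqrt(3): a pole of order 1; residue 3/26 - (79/312)*sqrt(3).

Denominator factor (σ**2 - σ - 1/2): discriminant 3, real irrational roots 1/2 + (1/2)*sqrt(3) and 1/2 - (1/2)*sqrt(3); poles of order 1, moduli 1/2 + (1/2)*sqrt(3) and -1/2 + (1/2)*sqrt(3).
The radius of convergence is the smallest modulus among the singular points: -1/2 + (1/2)*sqrt(3).
The factor σ**2 - σ - 1/2 splits as (σ - a)(σ - a') with a = 1/2 - (1/2)*sqrt(3), a' = 1/2 + (1/2)*sqrt(3). At the order-1 pole a set g(σ) = (σ - a)*f(σ) = [3*σ/13 - 7/8] / (σ - a').
Simple pole: residue = g(a) at a = 1/2 - (1/2)*sqrt(3), which is 3/26 + (79/312)*sqrt(3).
The factor σ**2 - σ - 1/2 splits as (σ - a)(σ - a') with a = 1/2 + (1/2)*sqrt(3), a' = 1/2 - (1/2)*sqrt(3). At the order-1 pole a set g(σ) = (σ - a)*f(σ) = [3*σ/13 - 7/8] / (σ - a').
Simple pole: residue = g(a) at a = 1/2 + (1/2)*sqrt(3), which is 3/26 - (79/312)*sqrt(3).
List the singular points by increasing real part (a conjugate pair: the negative imaginary part first).


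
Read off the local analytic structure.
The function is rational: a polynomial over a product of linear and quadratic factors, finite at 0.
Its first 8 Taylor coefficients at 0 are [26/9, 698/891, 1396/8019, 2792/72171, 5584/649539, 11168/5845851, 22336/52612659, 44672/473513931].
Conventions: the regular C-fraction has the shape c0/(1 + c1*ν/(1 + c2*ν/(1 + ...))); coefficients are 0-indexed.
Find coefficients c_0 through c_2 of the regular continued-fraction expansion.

Taylor coefficients (read off): a_0 = 26/9, a_1 = 698/891, a_2 = 1396/8019.
c0 = a_0 = 26/9. Peel one level at a time: if S = 1 + c*ν/S' with S'(0) = 1, then c is the ν-coefficient of S and S' = c*ν/(S - 1).
S_1 = c0/f = 1 + (-349/1287)*ν + (2443/184041)*ν^2 + ...; c1 = -349/1287.
S_2 = c1*ν/(S_1 - 1) = 1 + (7/143)*ν + ...; c2 = 7/143.

The regular C-fraction coefficients are [26/9, -349/1287, 7/143].


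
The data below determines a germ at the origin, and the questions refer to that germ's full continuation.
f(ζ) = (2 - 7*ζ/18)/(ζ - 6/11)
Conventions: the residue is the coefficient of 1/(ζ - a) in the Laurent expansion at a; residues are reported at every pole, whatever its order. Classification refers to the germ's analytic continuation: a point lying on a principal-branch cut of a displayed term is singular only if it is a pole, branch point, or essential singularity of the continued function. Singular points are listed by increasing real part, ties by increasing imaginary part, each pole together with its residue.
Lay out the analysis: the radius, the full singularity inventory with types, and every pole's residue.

Radius of convergence at 0: 6/11.
At 6/11: a pole of order 1; residue 59/33.

Denominator factor (ζ - 6/11): pole of order 1 at 6/11, modulus 6/11.
The radius of convergence is the smallest modulus among the singular points: 6/11.
At the order-1 pole 6/11 set g(ζ) = (ζ - (6/11))*f(ζ) = 2 - 7*ζ/18.
Simple pole: residue = g(a) at a = 6/11, which is 59/33.


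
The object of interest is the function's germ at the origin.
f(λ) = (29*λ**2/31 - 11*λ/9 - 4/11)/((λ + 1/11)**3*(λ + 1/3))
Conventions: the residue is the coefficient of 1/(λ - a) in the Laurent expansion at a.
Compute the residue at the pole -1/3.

At the order-1 pole -1/3 set g(λ) = (λ - (-1/3))*f(λ) = (29*λ**2/31 - 11*λ/9 - 4/11)/(λ + 1/11)**3.
Simple pole: residue = g(a) at a = -1/3, which is -10285/992.

The residue is -10285/992.


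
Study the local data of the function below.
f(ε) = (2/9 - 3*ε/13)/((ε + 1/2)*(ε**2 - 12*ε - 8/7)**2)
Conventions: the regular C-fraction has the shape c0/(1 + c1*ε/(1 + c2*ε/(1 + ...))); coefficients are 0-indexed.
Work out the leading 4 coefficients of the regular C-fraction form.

Taylor coefficients (expand at 0): a_0 = 49/144, a_1 = -30625/3744, a_2 = 256319/1872, a_3 = -29738639/14976.
c0 = a_0 = 49/144. Peel one level at a time: if S = 1 + c*ε/S' with S'(0) = 1, then c is the ε-coefficient of S and S' = c*ε/(S - 1).
S_1 = c0/f = 1 + (625/26)*ε + (118613/676)*ε^2 + ...; c1 = 625/26.
S_2 = c1*ε/(S_1 - 1) = 1 + (-118613/16250)*ε + (58494401/1562500)*ε^2 + ...; c2 = -118613/16250.
S_3 = c2*ε/(S_2 - 1) = 1 + (760427213/148266250)*ε + ...; c3 = 760427213/148266250.

The regular C-fraction coefficients are [49/144, 625/26, -118613/16250, 760427213/148266250].


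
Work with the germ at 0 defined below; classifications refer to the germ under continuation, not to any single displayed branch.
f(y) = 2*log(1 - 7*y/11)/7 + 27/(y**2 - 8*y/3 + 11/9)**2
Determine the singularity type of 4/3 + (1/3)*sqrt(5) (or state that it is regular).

The denominator factor y**2 - 8*y/3 + 11/9 vanishes at 4/3 + (1/3)*sqrt(5) and appears to the power 2; the numerator there equals 27, nonzero, and no other factor vanishes.
The branch terms are analytic at this point.
Hence a pole whose order is the multiplicity, 2.

The point is a pole of order 2.


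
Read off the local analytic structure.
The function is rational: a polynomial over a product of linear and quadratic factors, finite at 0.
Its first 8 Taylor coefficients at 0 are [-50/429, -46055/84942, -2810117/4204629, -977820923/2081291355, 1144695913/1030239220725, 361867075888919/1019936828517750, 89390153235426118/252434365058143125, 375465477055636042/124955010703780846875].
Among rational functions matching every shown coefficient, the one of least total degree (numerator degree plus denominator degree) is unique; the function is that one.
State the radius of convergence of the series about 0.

No rational of total degree below 5 reproduces all 8 coefficients; solving the [1/4] Pade equations on them gives f(ξ) = (5*ξ/6 + 10/39)/((ξ**2 - 6*ξ/5 + 1)*(ξ**2 + 4*ξ/9 - 11/5)), whose expansion matches every shown term.
Denominator factor (ξ**2 - 6*ξ/5 + 1): discriminant -64/25, complex-conjugate roots (3/5) + (4/5)*i and (3/5) - (4/5)*i; poles of order 1, moduli 1 and 1.
Denominator factor (ξ**2 + 4*ξ/9 - 11/5): discriminant 3644/405, real irrational roots -2/9 + (1/45)*sqrt(4555) and -2/9 - (1/45)*sqrt(4555); poles of order 1, moduli -2/9 + (1/45)*sqrt(4555) and 2/9 + (1/45)*sqrt(4555).
The radius of convergence is the smallest modulus among the singular points: 1.

The radius of convergence is 1.


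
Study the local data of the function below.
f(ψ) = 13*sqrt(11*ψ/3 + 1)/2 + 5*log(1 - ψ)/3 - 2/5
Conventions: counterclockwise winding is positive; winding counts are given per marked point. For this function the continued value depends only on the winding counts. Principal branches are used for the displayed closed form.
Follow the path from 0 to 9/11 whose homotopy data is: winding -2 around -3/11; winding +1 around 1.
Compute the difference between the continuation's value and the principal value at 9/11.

The rational part is single-valued and drops out of the difference; each branch term changes only by its own monodromy.
(13/2)*sqrt(1 - ψ/(-3/11)): winding -2 is even, the square root returns to the same sheet, contribution 0.
(5/3)*log(1 - ψ/(1)): each positive loop around 1 adds 2*pi*i to the log, so winding +1 contributes (5/3)*(1)*2*pi*i = (10/3)*pi*i.
Summing the contributions at ψ = 9/11 gives (10/3)*pi*i.

Continued minus principal equals (10/3)*pi*i.


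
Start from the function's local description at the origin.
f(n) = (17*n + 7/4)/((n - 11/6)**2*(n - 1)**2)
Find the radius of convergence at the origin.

Denominator factor (n - 1)^2: pole of order 2 at 1, modulus 1.
Denominator factor (n - 11/6)^2: pole of order 2 at 11/6, modulus 11/6.
The radius of convergence is the smallest modulus among the singular points: 1.

The radius of convergence is 1.


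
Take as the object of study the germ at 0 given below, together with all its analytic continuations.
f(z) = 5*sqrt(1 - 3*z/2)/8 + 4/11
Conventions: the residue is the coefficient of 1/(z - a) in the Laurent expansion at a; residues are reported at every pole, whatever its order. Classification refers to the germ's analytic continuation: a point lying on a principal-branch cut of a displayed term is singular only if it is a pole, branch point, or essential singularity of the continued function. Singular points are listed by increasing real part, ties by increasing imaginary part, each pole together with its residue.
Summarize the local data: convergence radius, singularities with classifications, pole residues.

Branch term (5/8)*sqrt(1 - z/(2/3)): its argument vanishes at z = 2/3, a square-root branch point, modulus 2/3.
The radius of convergence is the smallest modulus among the singular points: 2/3.

Radius of convergence at 0: 2/3.
At 2/3: an algebraic (square-root) branch point.


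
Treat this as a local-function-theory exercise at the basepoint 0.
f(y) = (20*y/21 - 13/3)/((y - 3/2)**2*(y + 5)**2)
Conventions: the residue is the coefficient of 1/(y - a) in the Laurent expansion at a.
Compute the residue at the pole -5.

At the order-2 pole -5 set g(y) = (y - (-5))^2*f(y) = (20*y/21 - 13/3)/(y - 3/2)**2.
Order-2 pole: residue = g'(a); g'(-5) = -96/2197, so the residue is -96/2197.

The residue is -96/2197.


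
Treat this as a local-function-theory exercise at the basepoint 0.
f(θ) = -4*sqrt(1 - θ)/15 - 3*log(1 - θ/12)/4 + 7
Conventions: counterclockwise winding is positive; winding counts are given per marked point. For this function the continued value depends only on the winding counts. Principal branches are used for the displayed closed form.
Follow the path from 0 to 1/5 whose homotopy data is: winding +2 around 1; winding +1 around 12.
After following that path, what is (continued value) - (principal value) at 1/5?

The rational part is single-valued and drops out of the difference; each branch term changes only by its own monodromy.
(-3/4)*log(1 - θ/(12)): each positive loop around 12 adds 2*pi*i to the log, so winding +1 contributes (-3/4)*(1)*2*pi*i = -(3/2)*pi*i.
(-4/15)*sqrt(1 - θ/(1)): winding +2 is even, the square root returns to the same sheet, contribution 0.
Summing the contributions at θ = 1/5 gives -(3/2)*pi*i.

Continued minus principal equals -(3/2)*pi*i.


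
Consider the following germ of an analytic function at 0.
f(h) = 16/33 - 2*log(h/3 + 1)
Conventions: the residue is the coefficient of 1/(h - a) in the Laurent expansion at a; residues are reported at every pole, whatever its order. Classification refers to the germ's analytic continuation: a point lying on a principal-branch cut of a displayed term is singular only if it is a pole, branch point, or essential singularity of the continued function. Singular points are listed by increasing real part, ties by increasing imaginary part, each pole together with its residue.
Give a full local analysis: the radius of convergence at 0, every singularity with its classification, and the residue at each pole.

Radius of convergence at 0: 3.
At -3: a logarithmic branch point.

Branch term (-2)*log(1 - h/(-3)): its argument vanishes at h = -3, a logarithmic branch point, modulus 3.
The radius of convergence is the smallest modulus among the singular points: 3.


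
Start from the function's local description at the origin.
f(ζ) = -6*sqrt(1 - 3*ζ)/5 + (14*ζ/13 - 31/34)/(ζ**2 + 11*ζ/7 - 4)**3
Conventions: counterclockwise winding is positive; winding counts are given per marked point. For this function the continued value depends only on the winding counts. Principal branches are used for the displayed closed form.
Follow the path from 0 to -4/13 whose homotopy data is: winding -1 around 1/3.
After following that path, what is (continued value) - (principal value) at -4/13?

Continued minus principal equals (12/13)*sqrt(13).

The rational part is single-valued and drops out of the difference; each branch term changes only by its own monodromy.
(-6/5)*sqrt(1 - ζ/(1/3)): winding -1 is odd, the square root flips sign, contributing -2*(-6/5)*sqrt(1 - (-4/13)/(1/3)) = -2*(-6/5)*sqrt(25/13) = (12/13)*sqrt(13).
Summing the contributions at ζ = -4/13 gives (12/13)*sqrt(13).


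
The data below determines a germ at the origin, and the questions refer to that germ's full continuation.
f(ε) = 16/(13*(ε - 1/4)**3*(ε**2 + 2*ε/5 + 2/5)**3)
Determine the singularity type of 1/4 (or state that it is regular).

The point is a pole of order 3.

The denominator factor ε - 1/4 vanishes at 1/4 and appears to the power 3; the numerator there equals 16/13, nonzero, and no other factor vanishes.
Hence a pole whose order is the multiplicity, 3.


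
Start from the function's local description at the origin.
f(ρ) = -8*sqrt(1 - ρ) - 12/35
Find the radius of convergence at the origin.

Branch term (-8)*sqrt(1 - ρ/(1)): its argument vanishes at ρ = 1, a square-root branch point, modulus 1.
The radius of convergence is the smallest modulus among the singular points: 1.

The radius of convergence is 1.


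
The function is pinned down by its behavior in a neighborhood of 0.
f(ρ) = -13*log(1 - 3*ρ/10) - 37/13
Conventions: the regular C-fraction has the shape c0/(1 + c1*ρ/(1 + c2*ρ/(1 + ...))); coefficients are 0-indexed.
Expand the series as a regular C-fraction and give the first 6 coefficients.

The regular C-fraction coefficients are [-37/13, 507/370, -225/148, -37/7500, -272/1875, -45/1088].

Taylor coefficients (expand at 0): a_0 = -37/13, a_1 = 39/10, a_2 = 117/200, a_3 = 117/1000, a_4 = 1053/40000, a_5 = 3159/500000.
c0 = a_0 = -37/13. Peel one level at a time: if S = 1 + c*ρ/S' with S'(0) = 1, then c is the ρ-coefficient of S and S' = c*ρ/(S - 1).
S_1 = c0/f = 1 + (507/370)*ρ + (22815/10952)*ρ^2 + ...; c1 = 507/370.
S_2 = c1*ρ/(S_1 - 1) = 1 + (-225/148)*ρ + (-3/400)*ρ^2 + ...; c2 = -225/148.
S_3 = c2*ρ/(S_2 - 1) = 1 + (-37/7500)*ρ + (-2516/3515625)*ρ^2 + ...; c3 = -37/7500.
S_4 = c3*ρ/(S_3 - 1) = 1 + (-272/1875)*ρ + (-3/500)*ρ^2 + ...; c4 = -272/1875.
S_5 = c4*ρ/(S_4 - 1) = 1 + (-45/1088)*ρ + ...; c5 = -45/1088.


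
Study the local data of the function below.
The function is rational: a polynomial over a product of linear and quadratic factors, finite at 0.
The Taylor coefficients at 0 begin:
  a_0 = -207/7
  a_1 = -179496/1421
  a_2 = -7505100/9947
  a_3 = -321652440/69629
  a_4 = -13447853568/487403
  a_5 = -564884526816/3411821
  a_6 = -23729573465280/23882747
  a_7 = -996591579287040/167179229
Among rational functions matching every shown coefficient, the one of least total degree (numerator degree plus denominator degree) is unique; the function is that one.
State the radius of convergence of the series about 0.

The radius of convergence is 1/6.

No rational of total degree below 5 reproduces all 8 coefficients; solving the [2/3] Pade equations on them gives f(τ) = (-5*τ**2/2 - 25*τ/29 + 23/8)/((τ - 1/6)*(τ**2 + 5*τ/6 + 7/12)), whose expansion matches every shown term.
Denominator factor (τ**2 + 5*τ/6 + 7/12): discriminant -59/36, complex-conjugate roots (-5/12) + ((1/12)*sqrt(59))*i and (-5/12) - ((1/12)*sqrt(59))*i; poles of order 1, moduli (1/6)*sqrt(21) and (1/6)*sqrt(21).
Denominator factor (τ - 1/6): pole of order 1 at 1/6, modulus 1/6.
The radius of convergence is the smallest modulus among the singular points: 1/6.


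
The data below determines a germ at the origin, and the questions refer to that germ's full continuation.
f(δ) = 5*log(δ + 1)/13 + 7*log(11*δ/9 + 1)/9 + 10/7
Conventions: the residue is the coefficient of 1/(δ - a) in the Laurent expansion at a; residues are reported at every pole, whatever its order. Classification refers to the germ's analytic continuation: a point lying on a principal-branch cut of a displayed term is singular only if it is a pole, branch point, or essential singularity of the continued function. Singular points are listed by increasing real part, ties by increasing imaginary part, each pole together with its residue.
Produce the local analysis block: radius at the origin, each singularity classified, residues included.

Radius of convergence at 0: 9/11.
At -1: a logarithmic branch point.
At -9/11: a logarithmic branch point.

Branch term (5/13)*log(1 - δ/(-1)): its argument vanishes at δ = -1, a logarithmic branch point, modulus 1.
Branch term (7/9)*log(1 - δ/(-9/11)): its argument vanishes at δ = -9/11, a logarithmic branch point, modulus 9/11.
The radius of convergence is the smallest modulus among the singular points: 9/11.
List the singular points by increasing real part (a conjugate pair: the negative imaginary part first).


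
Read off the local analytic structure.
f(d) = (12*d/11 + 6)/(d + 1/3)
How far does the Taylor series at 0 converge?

Denominator factor (d + 1/3): pole of order 1 at -1/3, modulus 1/3.
The radius of convergence is the smallest modulus among the singular points: 1/3.

The radius of convergence is 1/3.


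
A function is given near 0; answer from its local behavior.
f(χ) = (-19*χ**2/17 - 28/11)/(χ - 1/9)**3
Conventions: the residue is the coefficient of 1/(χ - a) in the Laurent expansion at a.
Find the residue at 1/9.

The residue is -19/17.

At the order-3 pole 1/9 set g(χ) = (χ - (1/9))^3*f(χ) = -19*χ**2/17 - 28/11.
Order-3 pole: residue = g''(a)/2; g''(1/9) = -38/17, so the residue is -19/17.


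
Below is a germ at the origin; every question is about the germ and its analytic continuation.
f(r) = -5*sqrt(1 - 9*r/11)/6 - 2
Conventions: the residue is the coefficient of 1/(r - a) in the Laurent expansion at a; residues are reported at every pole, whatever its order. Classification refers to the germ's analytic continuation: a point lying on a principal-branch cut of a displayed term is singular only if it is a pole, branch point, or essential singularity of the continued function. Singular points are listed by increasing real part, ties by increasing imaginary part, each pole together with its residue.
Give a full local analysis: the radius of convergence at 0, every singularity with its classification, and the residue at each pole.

Branch term (-5/6)*sqrt(1 - r/(11/9)): its argument vanishes at r = 11/9, a square-root branch point, modulus 11/9.
The radius of convergence is the smallest modulus among the singular points: 11/9.

Radius of convergence at 0: 11/9.
At 11/9: an algebraic (square-root) branch point.


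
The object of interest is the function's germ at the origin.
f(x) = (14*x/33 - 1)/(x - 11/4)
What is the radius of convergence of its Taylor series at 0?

The radius of convergence is 11/4.

Denominator factor (x - 11/4): pole of order 1 at 11/4, modulus 11/4.
The radius of convergence is the smallest modulus among the singular points: 11/4.
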